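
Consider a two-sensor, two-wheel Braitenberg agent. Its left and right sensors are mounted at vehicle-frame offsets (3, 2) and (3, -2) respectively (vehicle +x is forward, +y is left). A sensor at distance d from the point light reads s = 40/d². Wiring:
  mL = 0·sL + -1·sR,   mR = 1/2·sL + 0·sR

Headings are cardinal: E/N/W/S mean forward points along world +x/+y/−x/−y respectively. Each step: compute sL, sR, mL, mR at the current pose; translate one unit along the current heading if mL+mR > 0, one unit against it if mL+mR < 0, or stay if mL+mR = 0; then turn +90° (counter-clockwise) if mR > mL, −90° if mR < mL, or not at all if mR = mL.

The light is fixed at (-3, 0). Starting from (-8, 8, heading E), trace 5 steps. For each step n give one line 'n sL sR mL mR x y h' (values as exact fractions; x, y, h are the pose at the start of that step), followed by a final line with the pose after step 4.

0 5/13 1 -1 5/26 -8 8 E
1 8/37 40/137 -40/137 4/37 -9 8 N
2 20/53 20/81 -20/81 10/53 -9 7 W
3 8/5 8/13 -8/13 4/5 -8 7 S
4 10/17 2 -2 5/17 -8 6 E
final -9 6 N

n=0: pose=(-8,8,E); sL=5/13, sR=1; mL=-1, mR=5/26; mL+mR=-21/26 → advance -1; mR−mL=31/26 → turn +1·90°
n=1: pose=(-9,8,N); sL=8/37, sR=40/137; mL=-40/137, mR=4/37; mL+mR=-932/5069 → advance -1; mR−mL=2028/5069 → turn +1·90°
n=2: pose=(-9,7,W); sL=20/53, sR=20/81; mL=-20/81, mR=10/53; mL+mR=-250/4293 → advance -1; mR−mL=1870/4293 → turn +1·90°
n=3: pose=(-8,7,S); sL=8/5, sR=8/13; mL=-8/13, mR=4/5; mL+mR=12/65 → advance +1; mR−mL=92/65 → turn +1·90°
n=4: pose=(-8,6,E); sL=10/17, sR=2; mL=-2, mR=5/17; mL+mR=-29/17 → advance -1; mR−mL=39/17 → turn +1·90°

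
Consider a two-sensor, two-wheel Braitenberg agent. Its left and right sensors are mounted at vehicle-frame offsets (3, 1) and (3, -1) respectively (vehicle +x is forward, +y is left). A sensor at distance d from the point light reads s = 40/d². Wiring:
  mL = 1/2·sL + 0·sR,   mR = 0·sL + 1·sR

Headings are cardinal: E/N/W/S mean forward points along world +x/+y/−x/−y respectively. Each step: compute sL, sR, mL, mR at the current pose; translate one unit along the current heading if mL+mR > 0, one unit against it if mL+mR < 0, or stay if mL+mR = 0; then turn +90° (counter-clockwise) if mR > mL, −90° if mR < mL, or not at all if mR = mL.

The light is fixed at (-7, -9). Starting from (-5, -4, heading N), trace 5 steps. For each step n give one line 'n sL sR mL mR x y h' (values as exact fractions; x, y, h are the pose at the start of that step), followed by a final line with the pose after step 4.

0 8/13 40/73 4/13 40/73 -5 -4 N
1 20/13 4/5 10/13 4/5 -5 -3 W
2 40/13 40/9 20/13 40/9 -6 -3 S
3 10/13 5/4 5/13 5/4 -6 -4 E
4 8/13 40/73 4/13 40/73 -5 -4 N
final -5 -3 W

n=0: pose=(-5,-4,N); sL=8/13, sR=40/73; mL=4/13, mR=40/73; mL+mR=812/949 → advance +1; mR−mL=228/949 → turn +1·90°
n=1: pose=(-5,-3,W); sL=20/13, sR=4/5; mL=10/13, mR=4/5; mL+mR=102/65 → advance +1; mR−mL=2/65 → turn +1·90°
n=2: pose=(-6,-3,S); sL=40/13, sR=40/9; mL=20/13, mR=40/9; mL+mR=700/117 → advance +1; mR−mL=340/117 → turn +1·90°
n=3: pose=(-6,-4,E); sL=10/13, sR=5/4; mL=5/13, mR=5/4; mL+mR=85/52 → advance +1; mR−mL=45/52 → turn +1·90°
n=4: pose=(-5,-4,N); sL=8/13, sR=40/73; mL=4/13, mR=40/73; mL+mR=812/949 → advance +1; mR−mL=228/949 → turn +1·90°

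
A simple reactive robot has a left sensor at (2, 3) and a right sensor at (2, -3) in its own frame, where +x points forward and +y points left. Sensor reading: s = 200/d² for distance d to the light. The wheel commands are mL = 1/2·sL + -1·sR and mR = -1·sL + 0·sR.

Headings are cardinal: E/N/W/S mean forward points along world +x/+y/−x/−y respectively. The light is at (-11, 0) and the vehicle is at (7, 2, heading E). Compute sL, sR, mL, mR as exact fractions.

left sensor world pos  = (9, 5); dL² = 425
right sensor world pos = (9, -1); dR² = 401
sL = 200/425 = 8/17
sR = 200/401 = 200/401
mL = 1/2·sL + -1·sR = -1796/6817
mR = -1·sL + 0·sR = -8/17

8/17 200/401 -1796/6817 -8/17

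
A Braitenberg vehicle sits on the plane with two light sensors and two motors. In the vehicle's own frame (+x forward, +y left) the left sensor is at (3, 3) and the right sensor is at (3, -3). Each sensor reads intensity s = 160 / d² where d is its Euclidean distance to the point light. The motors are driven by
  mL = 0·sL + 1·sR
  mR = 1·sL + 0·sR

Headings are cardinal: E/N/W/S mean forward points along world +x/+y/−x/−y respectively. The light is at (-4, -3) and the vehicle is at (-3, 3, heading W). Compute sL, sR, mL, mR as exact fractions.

160/13 32/17 32/17 160/13

left sensor world pos  = (-6, 0); dL² = 13
right sensor world pos = (-6, 6); dR² = 85
sL = 160/13 = 160/13
sR = 160/85 = 32/17
mL = 0·sL + 1·sR = 32/17
mR = 1·sL + 0·sR = 160/13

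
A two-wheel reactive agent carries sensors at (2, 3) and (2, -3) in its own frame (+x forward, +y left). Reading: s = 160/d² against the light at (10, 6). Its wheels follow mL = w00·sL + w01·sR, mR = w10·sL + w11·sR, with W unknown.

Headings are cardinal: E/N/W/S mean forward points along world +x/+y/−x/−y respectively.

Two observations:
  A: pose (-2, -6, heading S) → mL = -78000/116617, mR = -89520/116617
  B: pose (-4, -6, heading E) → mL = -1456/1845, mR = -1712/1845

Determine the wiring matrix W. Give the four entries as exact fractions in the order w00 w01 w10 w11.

obs A: pose=(-2,-6,S) → sL=160/277, sR=160/421, mL=-78000/116617, mR=-89520/116617
obs B: pose=(-4,-6,E) → sL=32/45, sR=160/369, mL=-1456/1845, mR=-1712/1845
sensor matrix S = [[160/277, 160/421], [32/45, 160/369]]; det S = -851968/43031673
solve [mL_A; mL_B] = S·[w00; w01] and [mR_A; mR_B] = S·[w10; w11]:
  w00 = -1/2, w01 = -1, w10 = -1, w11 = -1/2

-1/2 -1 -1 -1/2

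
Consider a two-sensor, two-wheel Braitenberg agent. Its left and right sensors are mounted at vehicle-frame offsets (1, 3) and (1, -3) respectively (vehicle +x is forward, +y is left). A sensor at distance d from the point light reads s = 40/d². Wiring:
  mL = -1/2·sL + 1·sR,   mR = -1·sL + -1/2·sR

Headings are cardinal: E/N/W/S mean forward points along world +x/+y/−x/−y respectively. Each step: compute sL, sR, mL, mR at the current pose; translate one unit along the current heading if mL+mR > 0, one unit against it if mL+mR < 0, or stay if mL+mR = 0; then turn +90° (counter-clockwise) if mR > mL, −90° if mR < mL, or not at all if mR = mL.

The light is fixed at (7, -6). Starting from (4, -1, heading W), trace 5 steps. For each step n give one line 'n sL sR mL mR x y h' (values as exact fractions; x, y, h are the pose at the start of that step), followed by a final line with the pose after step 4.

n=0: pose=(4,-1,W); sL=2, sR=1/2; mL=-1/2, mR=-9/4; mL+mR=-11/4 → advance -1; mR−mL=-7/4 → turn -1·90°
n=1: pose=(5,-1,N); sL=40/61, sR=40/37; mL=1700/2257, mR=-2700/2257; mL+mR=-1000/2257 → advance -1; mR−mL=-4400/2257 → turn -1·90°
n=2: pose=(5,-2,E); sL=4/5, sR=20; mL=98/5, mR=-54/5; mL+mR=44/5 → advance +1; mR−mL=-152/5 → turn -1·90°
n=3: pose=(6,-2,S); sL=40/13, sR=8/5; mL=4/65, mR=-252/65; mL+mR=-248/65 → advance -1; mR−mL=-256/65 → turn -1·90°
n=4: pose=(6,-1,W); sL=5, sR=10/17; mL=-65/34, mR=-90/17; mL+mR=-245/34 → advance -1; mR−mL=-115/34 → turn -1·90°

0 2 1/2 -1/2 -9/4 4 -1 W
1 40/61 40/37 1700/2257 -2700/2257 5 -1 N
2 4/5 20 98/5 -54/5 5 -2 E
3 40/13 8/5 4/65 -252/65 6 -2 S
4 5 10/17 -65/34 -90/17 6 -1 W
final 7 -1 N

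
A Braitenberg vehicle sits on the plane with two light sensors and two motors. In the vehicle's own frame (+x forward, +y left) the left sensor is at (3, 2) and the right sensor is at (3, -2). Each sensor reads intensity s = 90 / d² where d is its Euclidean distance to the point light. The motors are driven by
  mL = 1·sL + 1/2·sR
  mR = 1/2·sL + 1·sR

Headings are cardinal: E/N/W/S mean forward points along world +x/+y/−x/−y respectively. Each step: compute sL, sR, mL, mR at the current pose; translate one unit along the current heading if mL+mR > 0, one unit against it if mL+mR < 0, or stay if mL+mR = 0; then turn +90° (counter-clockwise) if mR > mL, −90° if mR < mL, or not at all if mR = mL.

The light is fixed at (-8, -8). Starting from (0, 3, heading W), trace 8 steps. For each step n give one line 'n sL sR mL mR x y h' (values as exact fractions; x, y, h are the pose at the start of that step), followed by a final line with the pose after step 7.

n=0: pose=(0,3,W); sL=45/53, sR=45/97; mL=11115/10282, mR=9135/10282; mL+mR=10125/5141 → advance +1; mR−mL=-990/5141 → turn -1·90°
n=1: pose=(-1,3,N); sL=90/221, sR=90/277; mL=34875/61217, mR=32355/61217; mL+mR=67230/61217 → advance +1; mR−mL=-2520/61217 → turn -1·90°
n=2: pose=(-1,4,E); sL=45/148, sR=9/20; mL=783/1480, mR=891/1480; mL+mR=837/740 → advance +1; mR−mL=27/370 → turn +1·90°
n=3: pose=(0,4,N); sL=10/29, sR=18/65; mL=911/1885, mR=847/1885; mL+mR=1758/1885 → advance +1; mR−mL=-64/1885 → turn -1·90°
n=4: pose=(0,5,E); sL=45/173, sR=45/121; mL=18675/41866, mR=21015/41866; mL+mR=19845/20933 → advance +1; mR−mL=1170/20933 → turn +1·90°
n=5: pose=(1,5,N); sL=18/61, sR=90/377; mL=9531/22997, mR=8883/22997; mL+mR=18414/22997 → advance +1; mR−mL=-648/22997 → turn -1·90°
n=6: pose=(1,6,E); sL=9/40, sR=5/16; mL=61/160, mR=17/40; mL+mR=129/160 → advance +1; mR−mL=7/160 → turn +1·90°
n=7: pose=(2,6,N); sL=90/353, sR=90/433; mL=54855/152849, mR=51255/152849; mL+mR=106110/152849 → advance +1; mR−mL=-3600/152849 → turn -1·90°

0 45/53 45/97 11115/10282 9135/10282 0 3 W
1 90/221 90/277 34875/61217 32355/61217 -1 3 N
2 45/148 9/20 783/1480 891/1480 -1 4 E
3 10/29 18/65 911/1885 847/1885 0 4 N
4 45/173 45/121 18675/41866 21015/41866 0 5 E
5 18/61 90/377 9531/22997 8883/22997 1 5 N
6 9/40 5/16 61/160 17/40 1 6 E
7 90/353 90/433 54855/152849 51255/152849 2 6 N
final 2 7 E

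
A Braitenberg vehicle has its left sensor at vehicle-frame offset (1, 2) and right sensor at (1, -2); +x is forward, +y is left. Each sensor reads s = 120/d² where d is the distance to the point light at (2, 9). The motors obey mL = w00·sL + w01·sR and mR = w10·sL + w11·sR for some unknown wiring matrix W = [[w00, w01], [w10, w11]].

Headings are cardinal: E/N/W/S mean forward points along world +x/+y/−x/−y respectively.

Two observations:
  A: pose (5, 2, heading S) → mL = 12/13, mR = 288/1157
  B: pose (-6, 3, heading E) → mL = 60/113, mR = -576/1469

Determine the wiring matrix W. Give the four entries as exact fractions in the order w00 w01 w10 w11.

obs A: pose=(5,2,S) → sL=120/89, sR=24/13, mL=12/13, mR=288/1157
obs B: pose=(-6,3,E) → sL=24/13, sR=120/113, mL=60/113, mR=-576/1469
sensor matrix S = [[120/89, 24/13], [24/13, 120/113]]; det S = -3359232/1699633
solve [mL_A; mL_B] = S·[w00; w01] and [mR_A; mR_B] = S·[w10; w11]:
  w00 = 0, w01 = 1/2, w10 = -1/2, w11 = 1/2

0 1/2 -1/2 1/2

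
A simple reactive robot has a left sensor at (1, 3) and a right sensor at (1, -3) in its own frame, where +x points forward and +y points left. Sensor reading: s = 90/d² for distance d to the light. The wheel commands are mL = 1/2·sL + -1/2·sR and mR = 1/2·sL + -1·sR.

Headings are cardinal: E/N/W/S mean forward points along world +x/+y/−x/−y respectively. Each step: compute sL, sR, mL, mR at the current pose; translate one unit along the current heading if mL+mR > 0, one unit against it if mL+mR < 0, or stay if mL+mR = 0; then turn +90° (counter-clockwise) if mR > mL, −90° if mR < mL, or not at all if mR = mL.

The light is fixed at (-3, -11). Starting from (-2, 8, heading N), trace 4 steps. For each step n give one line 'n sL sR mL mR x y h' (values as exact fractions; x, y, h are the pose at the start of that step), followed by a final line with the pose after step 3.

n=0: pose=(-2,8,N); sL=45/202, sR=45/208; mL=135/42016, mR=-2205/21008; mL+mR=-4275/42016 → advance -1; mR−mL=-45/416 → turn -1·90°
n=1: pose=(-2,7,E); sL=18/89, sR=90/229; mL=-1944/20381, mR=-5949/20381; mL+mR=-7893/20381 → advance -1; mR−mL=-45/229 → turn -1·90°
n=2: pose=(-3,7,S); sL=45/149, sR=45/149; mL=0, mR=-45/298; mL+mR=-45/298 → advance -1; mR−mL=-45/298 → turn -1·90°
n=3: pose=(-3,8,W); sL=90/257, sR=18/97; mL=2052/24929, mR=-261/24929; mL+mR=1791/24929 → advance +1; mR−mL=-9/97 → turn -1·90°

0 45/202 45/208 135/42016 -2205/21008 -2 8 N
1 18/89 90/229 -1944/20381 -5949/20381 -2 7 E
2 45/149 45/149 0 -45/298 -3 7 S
3 90/257 18/97 2052/24929 -261/24929 -3 8 W
final -4 8 N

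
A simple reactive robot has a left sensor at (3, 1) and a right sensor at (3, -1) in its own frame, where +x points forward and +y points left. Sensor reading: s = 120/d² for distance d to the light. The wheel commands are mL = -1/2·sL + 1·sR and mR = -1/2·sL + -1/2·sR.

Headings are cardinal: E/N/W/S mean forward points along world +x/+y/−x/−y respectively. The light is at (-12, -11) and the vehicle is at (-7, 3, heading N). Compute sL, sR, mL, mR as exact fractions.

left sensor world pos  = (-8, 6); dL² = 305
right sensor world pos = (-6, 6); dR² = 325
sL = 120/305 = 24/61
sR = 120/325 = 24/65
mL = -1/2·sL + 1·sR = 684/3965
mR = -1/2·sL + -1/2·sR = -1512/3965

24/61 24/65 684/3965 -1512/3965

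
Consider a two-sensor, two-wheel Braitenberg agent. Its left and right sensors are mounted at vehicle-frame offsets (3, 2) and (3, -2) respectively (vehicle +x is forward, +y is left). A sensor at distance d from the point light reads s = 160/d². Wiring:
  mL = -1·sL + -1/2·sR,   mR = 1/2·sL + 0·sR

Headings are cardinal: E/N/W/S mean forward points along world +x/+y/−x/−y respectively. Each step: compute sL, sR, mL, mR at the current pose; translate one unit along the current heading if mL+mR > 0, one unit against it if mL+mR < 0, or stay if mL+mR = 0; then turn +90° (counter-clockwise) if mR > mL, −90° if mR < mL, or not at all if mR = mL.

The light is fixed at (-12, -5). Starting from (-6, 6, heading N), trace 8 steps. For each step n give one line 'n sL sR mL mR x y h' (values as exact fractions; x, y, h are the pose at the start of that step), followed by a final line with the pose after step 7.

n=0: pose=(-6,6,N); sL=40/53, sR=8/13; mL=-732/689, mR=20/53; mL+mR=-472/689 → advance -1; mR−mL=992/689 → turn +1·90°
n=1: pose=(-6,5,W); sL=160/73, sR=160/153; mL=-30320/11169, mR=80/73; mL+mR=-18080/11169 → advance -1; mR−mL=42560/11169 → turn +1·90°
n=2: pose=(-5,5,S); sL=16/13, sR=80/37; mL=-1112/481, mR=8/13; mL+mR=-816/481 → advance -1; mR−mL=1408/481 → turn +1·90°
n=3: pose=(-5,6,E); sL=160/269, sR=160/181; mL=-50480/48689, mR=80/269; mL+mR=-36000/48689 → advance -1; mR−mL=64960/48689 → turn +1·90°
n=4: pose=(-6,6,N); sL=40/53, sR=8/13; mL=-732/689, mR=20/53; mL+mR=-472/689 → advance -1; mR−mL=992/689 → turn +1·90°
n=5: pose=(-6,5,W); sL=160/73, sR=160/153; mL=-30320/11169, mR=80/73; mL+mR=-18080/11169 → advance -1; mR−mL=42560/11169 → turn +1·90°
n=6: pose=(-5,5,S); sL=16/13, sR=80/37; mL=-1112/481, mR=8/13; mL+mR=-816/481 → advance -1; mR−mL=1408/481 → turn +1·90°
n=7: pose=(-5,6,E); sL=160/269, sR=160/181; mL=-50480/48689, mR=80/269; mL+mR=-36000/48689 → advance -1; mR−mL=64960/48689 → turn +1·90°

0 40/53 8/13 -732/689 20/53 -6 6 N
1 160/73 160/153 -30320/11169 80/73 -6 5 W
2 16/13 80/37 -1112/481 8/13 -5 5 S
3 160/269 160/181 -50480/48689 80/269 -5 6 E
4 40/53 8/13 -732/689 20/53 -6 6 N
5 160/73 160/153 -30320/11169 80/73 -6 5 W
6 16/13 80/37 -1112/481 8/13 -5 5 S
7 160/269 160/181 -50480/48689 80/269 -5 6 E
final -6 6 N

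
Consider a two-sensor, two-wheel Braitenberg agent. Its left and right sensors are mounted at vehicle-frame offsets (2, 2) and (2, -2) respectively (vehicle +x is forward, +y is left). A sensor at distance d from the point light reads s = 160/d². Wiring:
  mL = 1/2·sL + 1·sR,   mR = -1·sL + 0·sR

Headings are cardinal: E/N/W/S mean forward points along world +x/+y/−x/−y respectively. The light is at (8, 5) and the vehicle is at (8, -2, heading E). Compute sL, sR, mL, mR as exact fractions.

160/29 32/17 2288/493 -160/29

left sensor world pos  = (10, 0); dL² = 29
right sensor world pos = (10, -4); dR² = 85
sL = 160/29 = 160/29
sR = 160/85 = 32/17
mL = 1/2·sL + 1·sR = 2288/493
mR = -1·sL + 0·sR = -160/29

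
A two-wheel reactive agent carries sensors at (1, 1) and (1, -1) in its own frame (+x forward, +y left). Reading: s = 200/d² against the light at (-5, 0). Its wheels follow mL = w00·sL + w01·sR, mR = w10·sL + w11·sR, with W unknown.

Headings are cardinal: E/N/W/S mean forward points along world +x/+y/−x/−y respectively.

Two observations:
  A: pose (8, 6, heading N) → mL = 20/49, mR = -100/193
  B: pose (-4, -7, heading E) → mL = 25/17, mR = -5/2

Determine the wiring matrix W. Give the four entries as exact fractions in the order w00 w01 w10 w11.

0 1/2 -1/2 0

obs A: pose=(8,6,N) → sL=200/193, sR=40/49, mL=20/49, mR=-100/193
obs B: pose=(-4,-7,E) → sL=5, sR=50/17, mL=25/17, mR=-5/2
sensor matrix S = [[200/193, 40/49], [5, 50/17]]; det S = -166200/160769
solve [mL_A; mL_B] = S·[w00; w01] and [mR_A; mR_B] = S·[w10; w11]:
  w00 = 0, w01 = 1/2, w10 = -1/2, w11 = 0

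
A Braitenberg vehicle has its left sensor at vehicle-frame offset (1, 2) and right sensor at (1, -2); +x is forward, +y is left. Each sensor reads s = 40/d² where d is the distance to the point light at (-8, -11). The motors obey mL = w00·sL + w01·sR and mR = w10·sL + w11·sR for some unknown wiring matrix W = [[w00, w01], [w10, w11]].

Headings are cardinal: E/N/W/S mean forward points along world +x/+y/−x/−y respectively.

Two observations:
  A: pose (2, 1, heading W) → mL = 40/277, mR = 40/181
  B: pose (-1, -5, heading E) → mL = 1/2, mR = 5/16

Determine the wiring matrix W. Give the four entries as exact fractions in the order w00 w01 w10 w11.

0 1 1 0

obs A: pose=(2,1,W) → sL=40/181, sR=40/277, mL=40/277, mR=40/181
obs B: pose=(-1,-5,E) → sL=5/16, sR=1/2, mL=1/2, mR=5/16
sensor matrix S = [[40/181, 40/277], [5/16, 1/2]]; det S = 6555/100274
solve [mL_A; mL_B] = S·[w00; w01] and [mR_A; mR_B] = S·[w10; w11]:
  w00 = 0, w01 = 1, w10 = 1, w11 = 0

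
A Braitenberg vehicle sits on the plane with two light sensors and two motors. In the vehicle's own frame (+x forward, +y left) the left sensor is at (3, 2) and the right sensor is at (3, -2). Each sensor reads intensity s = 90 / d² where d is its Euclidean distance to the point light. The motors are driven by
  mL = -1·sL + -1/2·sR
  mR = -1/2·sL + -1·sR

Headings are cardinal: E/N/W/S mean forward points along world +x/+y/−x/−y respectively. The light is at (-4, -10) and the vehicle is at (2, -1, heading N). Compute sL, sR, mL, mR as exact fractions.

left sensor world pos  = (0, 2); dL² = 160
right sensor world pos = (4, 2); dR² = 208
sL = 90/160 = 9/16
sR = 90/208 = 45/104
mL = -1·sL + -1/2·sR = -81/104
mR = -1/2·sL + -1·sR = -297/416

9/16 45/104 -81/104 -297/416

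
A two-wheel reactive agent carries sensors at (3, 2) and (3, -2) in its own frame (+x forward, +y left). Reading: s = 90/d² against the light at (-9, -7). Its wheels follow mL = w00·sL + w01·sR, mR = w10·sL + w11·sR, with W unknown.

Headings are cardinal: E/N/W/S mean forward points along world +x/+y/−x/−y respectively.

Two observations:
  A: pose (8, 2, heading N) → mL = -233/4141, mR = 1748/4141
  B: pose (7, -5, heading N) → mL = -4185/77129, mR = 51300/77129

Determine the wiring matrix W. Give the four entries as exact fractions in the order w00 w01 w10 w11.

obs A: pose=(8,2,N) → sL=10/41, sR=18/101, mL=-233/4141, mR=1748/4141
obs B: pose=(7,-5,N) → sL=90/221, sR=90/349, mL=-4185/77129, mR=51300/77129
sensor matrix S = [[10/41, 18/101], [90/221, 90/349]]; det S = -3091680/319391189
solve [mL_A; mL_B] = S·[w00; w01] and [mR_A; mR_B] = S·[w10; w11]:
  w00 = 1/2, w01 = -1, w10 = 1, w11 = 1

1/2 -1 1 1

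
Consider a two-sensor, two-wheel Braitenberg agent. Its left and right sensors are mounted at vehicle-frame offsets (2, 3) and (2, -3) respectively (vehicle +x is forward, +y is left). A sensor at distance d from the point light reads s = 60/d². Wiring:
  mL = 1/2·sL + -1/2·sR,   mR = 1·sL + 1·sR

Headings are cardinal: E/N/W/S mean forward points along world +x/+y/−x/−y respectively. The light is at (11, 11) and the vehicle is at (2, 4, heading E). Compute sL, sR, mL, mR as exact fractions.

left sensor world pos  = (4, 7); dL² = 65
right sensor world pos = (4, 1); dR² = 149
sL = 60/65 = 12/13
sR = 60/149 = 60/149
mL = 1/2·sL + -1/2·sR = 504/1937
mR = 1·sL + 1·sR = 2568/1937

12/13 60/149 504/1937 2568/1937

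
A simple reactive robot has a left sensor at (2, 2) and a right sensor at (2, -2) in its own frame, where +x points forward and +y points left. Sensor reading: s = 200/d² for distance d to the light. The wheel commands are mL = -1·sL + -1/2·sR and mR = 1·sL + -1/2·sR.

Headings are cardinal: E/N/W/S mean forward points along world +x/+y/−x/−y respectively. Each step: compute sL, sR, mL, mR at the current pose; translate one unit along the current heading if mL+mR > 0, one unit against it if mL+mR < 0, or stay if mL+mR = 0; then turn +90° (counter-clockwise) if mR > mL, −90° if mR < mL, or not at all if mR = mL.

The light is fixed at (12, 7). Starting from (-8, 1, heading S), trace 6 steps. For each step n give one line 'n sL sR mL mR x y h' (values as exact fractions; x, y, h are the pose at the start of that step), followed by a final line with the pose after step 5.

n=0: pose=(-8,1,S); sL=50/97, sR=50/137; mL=-9275/13289, mR=4425/13289; mL+mR=-50/137 → advance -1; mR−mL=100/97 → turn +1·90°
n=1: pose=(-8,2,E); sL=200/333, sR=200/373; mL=-107900/124209, mR=41300/124209; mL+mR=-200/373 → advance -1; mR−mL=400/333 → turn +1·90°
n=2: pose=(-9,2,N); sL=100/269, sR=20/37; mL=-6390/9953, mR=1010/9953; mL+mR=-20/37 → advance -1; mR−mL=200/269 → turn +1·90°
n=3: pose=(-9,1,W); sL=200/593, sR=40/109; mL=-33660/64637, mR=9940/64637; mL+mR=-40/109 → advance -1; mR−mL=400/593 → turn +1·90°
n=4: pose=(-8,1,S); sL=50/97, sR=50/137; mL=-9275/13289, mR=4425/13289; mL+mR=-50/137 → advance -1; mR−mL=100/97 → turn +1·90°
n=5: pose=(-8,2,E); sL=200/333, sR=200/373; mL=-107900/124209, mR=41300/124209; mL+mR=-200/373 → advance -1; mR−mL=400/333 → turn +1·90°

0 50/97 50/137 -9275/13289 4425/13289 -8 1 S
1 200/333 200/373 -107900/124209 41300/124209 -8 2 E
2 100/269 20/37 -6390/9953 1010/9953 -9 2 N
3 200/593 40/109 -33660/64637 9940/64637 -9 1 W
4 50/97 50/137 -9275/13289 4425/13289 -8 1 S
5 200/333 200/373 -107900/124209 41300/124209 -8 2 E
final -9 2 N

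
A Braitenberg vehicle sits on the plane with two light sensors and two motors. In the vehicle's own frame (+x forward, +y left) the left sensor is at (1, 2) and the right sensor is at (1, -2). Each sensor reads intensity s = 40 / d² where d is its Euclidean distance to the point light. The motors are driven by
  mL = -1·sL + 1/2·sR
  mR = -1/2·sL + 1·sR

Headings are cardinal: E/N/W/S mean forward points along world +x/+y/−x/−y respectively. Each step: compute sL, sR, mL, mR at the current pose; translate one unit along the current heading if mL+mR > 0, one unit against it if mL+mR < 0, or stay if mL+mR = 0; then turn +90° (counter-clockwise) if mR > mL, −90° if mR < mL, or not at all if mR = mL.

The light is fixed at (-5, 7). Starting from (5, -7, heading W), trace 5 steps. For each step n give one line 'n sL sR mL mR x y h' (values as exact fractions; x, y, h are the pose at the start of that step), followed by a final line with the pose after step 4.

0 40/337 8/45 -452/15165 1796/15165 5 -7 W
1 20/173 20/137 -1010/23701 2090/23701 4 -7 S
2 40/269 40/389 -10180/104641 2980/104641 4 -8 E
3 5/29 5/37 -225/2146 105/2146 3 -8 N
4 40/373 8/49 -468/18277 2004/18277 3 -9 W
final 2 -9 S

n=0: pose=(5,-7,W); sL=40/337, sR=8/45; mL=-452/15165, mR=1796/15165; mL+mR=448/5055 → advance +1; mR−mL=2248/15165 → turn +1·90°
n=1: pose=(4,-7,S); sL=20/173, sR=20/137; mL=-1010/23701, mR=2090/23701; mL+mR=1080/23701 → advance +1; mR−mL=3100/23701 → turn +1·90°
n=2: pose=(4,-8,E); sL=40/269, sR=40/389; mL=-10180/104641, mR=2980/104641; mL+mR=-7200/104641 → advance -1; mR−mL=13160/104641 → turn +1·90°
n=3: pose=(3,-8,N); sL=5/29, sR=5/37; mL=-225/2146, mR=105/2146; mL+mR=-60/1073 → advance -1; mR−mL=165/1073 → turn +1·90°
n=4: pose=(3,-9,W); sL=40/373, sR=8/49; mL=-468/18277, mR=2004/18277; mL+mR=1536/18277 → advance +1; mR−mL=2472/18277 → turn +1·90°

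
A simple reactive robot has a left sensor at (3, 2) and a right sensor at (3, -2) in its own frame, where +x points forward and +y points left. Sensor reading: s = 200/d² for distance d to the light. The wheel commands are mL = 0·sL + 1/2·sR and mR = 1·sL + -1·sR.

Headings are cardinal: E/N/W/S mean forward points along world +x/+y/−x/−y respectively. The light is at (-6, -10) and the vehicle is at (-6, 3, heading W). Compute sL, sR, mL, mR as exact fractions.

left sensor world pos  = (-9, 1); dL² = 130
right sensor world pos = (-9, 5); dR² = 234
sL = 200/130 = 20/13
sR = 200/234 = 100/117
mL = 0·sL + 1/2·sR = 50/117
mR = 1·sL + -1·sR = 80/117

20/13 100/117 50/117 80/117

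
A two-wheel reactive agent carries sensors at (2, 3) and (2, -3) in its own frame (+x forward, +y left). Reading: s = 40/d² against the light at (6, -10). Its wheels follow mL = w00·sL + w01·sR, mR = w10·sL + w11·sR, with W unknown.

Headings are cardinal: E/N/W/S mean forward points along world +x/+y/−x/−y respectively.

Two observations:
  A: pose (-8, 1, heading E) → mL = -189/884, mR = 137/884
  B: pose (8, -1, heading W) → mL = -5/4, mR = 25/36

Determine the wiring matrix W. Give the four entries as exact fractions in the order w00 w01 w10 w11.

obs A: pose=(-8,1,E) → sL=2/17, sR=5/26, mL=-189/884, mR=137/884
obs B: pose=(8,-1,W) → sL=10/9, sR=5/18, mL=-5/4, mR=25/36
sensor matrix S = [[2/17, 5/26], [10/9, 5/18]]; det S = -40/221
solve [mL_A; mL_B] = S·[w00; w01] and [mR_A; mR_B] = S·[w10; w11]:
  w00 = -1, w01 = -1/2, w10 = 1/2, w11 = 1/2

-1 -1/2 1/2 1/2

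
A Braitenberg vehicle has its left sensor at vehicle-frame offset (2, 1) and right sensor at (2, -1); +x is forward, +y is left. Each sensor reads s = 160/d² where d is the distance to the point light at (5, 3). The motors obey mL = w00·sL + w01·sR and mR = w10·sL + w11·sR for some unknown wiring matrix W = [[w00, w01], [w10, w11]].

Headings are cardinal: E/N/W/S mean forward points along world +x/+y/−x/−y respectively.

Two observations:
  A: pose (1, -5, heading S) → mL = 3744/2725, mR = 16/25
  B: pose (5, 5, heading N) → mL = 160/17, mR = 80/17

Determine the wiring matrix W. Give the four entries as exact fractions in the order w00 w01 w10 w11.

obs A: pose=(1,-5,S) → sL=160/109, sR=32/25, mL=3744/2725, mR=16/25
obs B: pose=(5,5,N) → sL=160/17, sR=160/17, mL=160/17, mR=80/17
sensor matrix S = [[160/109, 32/25], [160/17, 160/17]]; det S = 16384/9265
solve [mL_A; mL_B] = S·[w00; w01] and [mR_A; mR_B] = S·[w10; w11]:
  w00 = 1/2, w01 = 1/2, w10 = 0, w11 = 1/2

1/2 1/2 0 1/2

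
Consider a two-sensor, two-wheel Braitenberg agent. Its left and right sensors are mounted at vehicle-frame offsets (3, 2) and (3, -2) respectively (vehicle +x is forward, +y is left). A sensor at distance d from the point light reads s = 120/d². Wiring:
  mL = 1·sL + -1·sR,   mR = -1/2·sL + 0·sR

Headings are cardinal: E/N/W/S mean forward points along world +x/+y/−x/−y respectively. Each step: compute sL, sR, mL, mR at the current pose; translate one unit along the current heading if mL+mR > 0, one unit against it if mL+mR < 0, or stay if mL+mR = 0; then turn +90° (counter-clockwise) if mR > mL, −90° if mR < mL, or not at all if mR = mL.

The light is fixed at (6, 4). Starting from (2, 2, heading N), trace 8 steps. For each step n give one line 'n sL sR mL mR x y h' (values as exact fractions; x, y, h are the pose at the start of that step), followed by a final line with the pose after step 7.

n=0: pose=(2,2,N); sL=120/37, sR=24; mL=-768/37, mR=-60/37; mL+mR=-828/37 → advance -1; mR−mL=708/37 → turn +1·90°
n=1: pose=(2,1,W); sL=60/37, sR=12/5; mL=-144/185, mR=-30/37; mL+mR=-294/185 → advance -1; mR−mL=-6/185 → turn -1·90°
n=2: pose=(3,1,N); sL=24/5, sR=120; mL=-576/5, mR=-12/5; mL+mR=-588/5 → advance -1; mR−mL=564/5 → turn +1·90°
n=3: pose=(3,0,W); sL=5/3, sR=3; mL=-4/3, mR=-5/6; mL+mR=-13/6 → advance -1; mR−mL=1/2 → turn +1·90°
n=4: pose=(4,0,S); sL=120/49, sR=24/13; mL=384/637, mR=-60/49; mL+mR=-396/637 → advance -1; mR−mL=-1164/637 → turn -1·90°
n=5: pose=(4,1,W); sL=12/5, sR=60/13; mL=-144/65, mR=-6/5; mL+mR=-222/65 → advance -1; mR−mL=66/65 → turn +1·90°
n=6: pose=(5,1,S); sL=120/37, sR=8/3; mL=64/111, mR=-60/37; mL+mR=-116/111 → advance -1; mR−mL=-244/111 → turn -1·90°
n=7: pose=(5,2,W); sL=15/4, sR=15/2; mL=-15/4, mR=-15/8; mL+mR=-45/8 → advance -1; mR−mL=15/8 → turn +1·90°

0 120/37 24 -768/37 -60/37 2 2 N
1 60/37 12/5 -144/185 -30/37 2 1 W
2 24/5 120 -576/5 -12/5 3 1 N
3 5/3 3 -4/3 -5/6 3 0 W
4 120/49 24/13 384/637 -60/49 4 0 S
5 12/5 60/13 -144/65 -6/5 4 1 W
6 120/37 8/3 64/111 -60/37 5 1 S
7 15/4 15/2 -15/4 -15/8 5 2 W
final 6 2 S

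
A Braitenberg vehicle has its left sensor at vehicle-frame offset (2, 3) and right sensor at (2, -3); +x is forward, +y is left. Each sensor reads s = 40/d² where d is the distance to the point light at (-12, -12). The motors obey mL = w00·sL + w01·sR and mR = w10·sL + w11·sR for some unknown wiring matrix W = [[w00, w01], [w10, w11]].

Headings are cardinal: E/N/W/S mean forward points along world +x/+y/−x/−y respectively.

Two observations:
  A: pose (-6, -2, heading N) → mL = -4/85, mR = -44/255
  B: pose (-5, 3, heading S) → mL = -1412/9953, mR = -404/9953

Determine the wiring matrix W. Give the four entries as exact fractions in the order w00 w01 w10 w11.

1/2 -1 -1 1/2

obs A: pose=(-6,-2,N) → sL=40/153, sR=8/45, mL=-4/85, mR=-44/255
obs B: pose=(-5,3,S) → sL=40/269, sR=8/37, mL=-1412/9953, mR=-404/9953
sensor matrix S = [[40/153, 8/45], [40/269, 8/37]]; det S = 45824/1522809
solve [mL_A; mL_B] = S·[w00; w01] and [mR_A; mR_B] = S·[w10; w11]:
  w00 = 1/2, w01 = -1, w10 = -1, w11 = 1/2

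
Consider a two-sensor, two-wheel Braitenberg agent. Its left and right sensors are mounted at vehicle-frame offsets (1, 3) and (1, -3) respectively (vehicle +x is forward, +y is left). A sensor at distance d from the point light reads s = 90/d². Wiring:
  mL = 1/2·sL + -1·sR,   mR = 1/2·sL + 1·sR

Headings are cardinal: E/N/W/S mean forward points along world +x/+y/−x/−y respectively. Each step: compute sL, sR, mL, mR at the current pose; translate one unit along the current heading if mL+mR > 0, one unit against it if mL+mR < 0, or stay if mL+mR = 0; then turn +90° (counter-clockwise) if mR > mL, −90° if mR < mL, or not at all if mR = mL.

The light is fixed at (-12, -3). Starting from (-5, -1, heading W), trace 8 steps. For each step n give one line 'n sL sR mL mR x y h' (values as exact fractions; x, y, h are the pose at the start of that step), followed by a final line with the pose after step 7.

0 90/37 90/61 -585/2257 6075/2257 -5 -1 W
1 45/41 9 -693/82 783/82 -6 -1 S
2 18/13 90/53 -693/689 1647/689 -6 -2 E
3 9/2 45/52 18/13 81/26 -5 -2 N
4 90/37 90/61 -585/2257 6075/2257 -5 -1 W
5 45/41 9 -693/82 783/82 -6 -1 S
6 18/13 90/53 -693/689 1647/689 -6 -2 E
7 9/2 45/52 18/13 81/26 -5 -2 N
final -5 -1 W

n=0: pose=(-5,-1,W); sL=90/37, sR=90/61; mL=-585/2257, mR=6075/2257; mL+mR=90/37 → advance +1; mR−mL=180/61 → turn +1·90°
n=1: pose=(-6,-1,S); sL=45/41, sR=9; mL=-693/82, mR=783/82; mL+mR=45/41 → advance +1; mR−mL=18 → turn +1·90°
n=2: pose=(-6,-2,E); sL=18/13, sR=90/53; mL=-693/689, mR=1647/689; mL+mR=18/13 → advance +1; mR−mL=180/53 → turn +1·90°
n=3: pose=(-5,-2,N); sL=9/2, sR=45/52; mL=18/13, mR=81/26; mL+mR=9/2 → advance +1; mR−mL=45/26 → turn +1·90°
n=4: pose=(-5,-1,W); sL=90/37, sR=90/61; mL=-585/2257, mR=6075/2257; mL+mR=90/37 → advance +1; mR−mL=180/61 → turn +1·90°
n=5: pose=(-6,-1,S); sL=45/41, sR=9; mL=-693/82, mR=783/82; mL+mR=45/41 → advance +1; mR−mL=18 → turn +1·90°
n=6: pose=(-6,-2,E); sL=18/13, sR=90/53; mL=-693/689, mR=1647/689; mL+mR=18/13 → advance +1; mR−mL=180/53 → turn +1·90°
n=7: pose=(-5,-2,N); sL=9/2, sR=45/52; mL=18/13, mR=81/26; mL+mR=9/2 → advance +1; mR−mL=45/26 → turn +1·90°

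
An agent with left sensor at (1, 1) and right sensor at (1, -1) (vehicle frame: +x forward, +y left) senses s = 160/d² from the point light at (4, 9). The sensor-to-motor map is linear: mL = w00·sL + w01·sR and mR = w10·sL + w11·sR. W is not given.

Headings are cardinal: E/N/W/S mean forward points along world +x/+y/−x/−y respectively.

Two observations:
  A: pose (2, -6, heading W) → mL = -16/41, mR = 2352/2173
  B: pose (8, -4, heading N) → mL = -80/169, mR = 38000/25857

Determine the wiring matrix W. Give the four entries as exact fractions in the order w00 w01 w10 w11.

0 -1/2 1/2 1

obs A: pose=(2,-6,W) → sL=32/53, sR=32/41, mL=-16/41, mR=2352/2173
obs B: pose=(8,-4,N) → sL=160/153, sR=160/169, mL=-80/169, mR=38000/25857
sensor matrix S = [[32/53, 32/41], [160/153, 160/169]]; det S = -13742080/56187261
solve [mL_A; mL_B] = S·[w00; w01] and [mR_A; mR_B] = S·[w10; w11]:
  w00 = 0, w01 = -1/2, w10 = 1/2, w11 = 1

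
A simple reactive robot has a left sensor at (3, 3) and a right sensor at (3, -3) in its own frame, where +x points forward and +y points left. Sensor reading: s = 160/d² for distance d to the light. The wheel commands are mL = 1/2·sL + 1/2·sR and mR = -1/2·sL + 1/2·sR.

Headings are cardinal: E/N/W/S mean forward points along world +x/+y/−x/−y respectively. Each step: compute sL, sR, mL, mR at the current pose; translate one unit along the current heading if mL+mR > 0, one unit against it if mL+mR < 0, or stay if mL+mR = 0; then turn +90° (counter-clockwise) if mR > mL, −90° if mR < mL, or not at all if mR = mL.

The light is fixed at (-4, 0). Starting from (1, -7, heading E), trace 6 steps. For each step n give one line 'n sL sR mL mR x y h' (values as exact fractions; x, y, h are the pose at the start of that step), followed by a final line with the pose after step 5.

0 2 40/41 61/41 -21/41 1 -7 E
1 160/181 160/109 23200/19729 5760/19729 2 -7 S
2 16/13 80/17 656/221 384/221 2 -8 W
3 160/29 160/89 9440/2581 -4800/2581 1 -8 N
4 2 40/41 61/41 -21/41 1 -7 E
5 160/181 160/109 23200/19729 5760/19729 2 -7 S
final 2 -8 W

n=0: pose=(1,-7,E); sL=2, sR=40/41; mL=61/41, mR=-21/41; mL+mR=40/41 → advance +1; mR−mL=-2 → turn -1·90°
n=1: pose=(2,-7,S); sL=160/181, sR=160/109; mL=23200/19729, mR=5760/19729; mL+mR=160/109 → advance +1; mR−mL=-160/181 → turn -1·90°
n=2: pose=(2,-8,W); sL=16/13, sR=80/17; mL=656/221, mR=384/221; mL+mR=80/17 → advance +1; mR−mL=-16/13 → turn -1·90°
n=3: pose=(1,-8,N); sL=160/29, sR=160/89; mL=9440/2581, mR=-4800/2581; mL+mR=160/89 → advance +1; mR−mL=-160/29 → turn -1·90°
n=4: pose=(1,-7,E); sL=2, sR=40/41; mL=61/41, mR=-21/41; mL+mR=40/41 → advance +1; mR−mL=-2 → turn -1·90°
n=5: pose=(2,-7,S); sL=160/181, sR=160/109; mL=23200/19729, mR=5760/19729; mL+mR=160/109 → advance +1; mR−mL=-160/181 → turn -1·90°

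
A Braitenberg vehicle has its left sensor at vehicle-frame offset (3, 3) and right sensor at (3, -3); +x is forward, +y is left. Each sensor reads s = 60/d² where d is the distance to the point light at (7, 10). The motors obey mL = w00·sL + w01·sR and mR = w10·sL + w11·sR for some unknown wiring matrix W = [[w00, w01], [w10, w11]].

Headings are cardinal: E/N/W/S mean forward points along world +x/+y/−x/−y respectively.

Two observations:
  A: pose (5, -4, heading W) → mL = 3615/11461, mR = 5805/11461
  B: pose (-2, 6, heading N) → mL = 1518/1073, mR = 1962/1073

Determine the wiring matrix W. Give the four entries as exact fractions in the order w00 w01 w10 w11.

obs A: pose=(5,-4,W) → sL=30/157, sR=30/73, mL=3615/11461, mR=5805/11461
obs B: pose=(-2,6,N) → sL=12/29, sR=60/37, mL=1518/1073, mR=1962/1073
sensor matrix S = [[30/157, 30/73], [12/29, 60/37]]; det S = 1719360/12297653
solve [mL_A; mL_B] = S·[w00; w01] and [mR_A; mR_B] = S·[w10; w11]:
  w00 = -1/2, w01 = 1, w10 = 1/2, w11 = 1

-1/2 1 1/2 1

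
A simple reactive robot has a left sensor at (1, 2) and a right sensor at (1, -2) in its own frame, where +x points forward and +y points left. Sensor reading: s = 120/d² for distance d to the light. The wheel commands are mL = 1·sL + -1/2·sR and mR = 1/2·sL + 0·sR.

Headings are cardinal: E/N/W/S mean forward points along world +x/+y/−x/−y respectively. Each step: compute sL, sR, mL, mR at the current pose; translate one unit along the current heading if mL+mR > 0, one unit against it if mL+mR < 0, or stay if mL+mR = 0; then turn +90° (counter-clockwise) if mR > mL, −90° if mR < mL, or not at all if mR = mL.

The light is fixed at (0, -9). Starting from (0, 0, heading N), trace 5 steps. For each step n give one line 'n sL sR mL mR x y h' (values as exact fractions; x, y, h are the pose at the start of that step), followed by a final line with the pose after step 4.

n=0: pose=(0,0,N); sL=15/13, sR=15/13; mL=15/26, mR=15/26; mL+mR=15/13 → advance +1; mR−mL=0 → turn +0·90°
n=1: pose=(0,1,N); sL=24/25, sR=24/25; mL=12/25, mR=12/25; mL+mR=24/25 → advance +1; mR−mL=0 → turn +0·90°
n=2: pose=(0,2,N); sL=30/37, sR=30/37; mL=15/37, mR=15/37; mL+mR=30/37 → advance +1; mR−mL=0 → turn +0·90°
n=3: pose=(0,3,N); sL=120/173, sR=120/173; mL=60/173, mR=60/173; mL+mR=120/173 → advance +1; mR−mL=0 → turn +0·90°
n=4: pose=(0,4,N); sL=3/5, sR=3/5; mL=3/10, mR=3/10; mL+mR=3/5 → advance +1; mR−mL=0 → turn +0·90°

0 15/13 15/13 15/26 15/26 0 0 N
1 24/25 24/25 12/25 12/25 0 1 N
2 30/37 30/37 15/37 15/37 0 2 N
3 120/173 120/173 60/173 60/173 0 3 N
4 3/5 3/5 3/10 3/10 0 4 N
final 0 5 N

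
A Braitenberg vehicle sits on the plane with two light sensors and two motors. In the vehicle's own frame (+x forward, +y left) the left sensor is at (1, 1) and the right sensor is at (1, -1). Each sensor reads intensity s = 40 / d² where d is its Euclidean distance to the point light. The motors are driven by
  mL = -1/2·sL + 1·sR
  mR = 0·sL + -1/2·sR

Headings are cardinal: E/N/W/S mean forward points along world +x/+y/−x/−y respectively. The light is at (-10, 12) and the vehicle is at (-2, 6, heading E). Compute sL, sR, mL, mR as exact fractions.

left sensor world pos  = (-1, 7); dL² = 106
right sensor world pos = (-1, 5); dR² = 130
sL = 40/106 = 20/53
sR = 40/130 = 4/13
mL = -1/2·sL + 1·sR = 82/689
mR = 0·sL + -1/2·sR = -2/13

20/53 4/13 82/689 -2/13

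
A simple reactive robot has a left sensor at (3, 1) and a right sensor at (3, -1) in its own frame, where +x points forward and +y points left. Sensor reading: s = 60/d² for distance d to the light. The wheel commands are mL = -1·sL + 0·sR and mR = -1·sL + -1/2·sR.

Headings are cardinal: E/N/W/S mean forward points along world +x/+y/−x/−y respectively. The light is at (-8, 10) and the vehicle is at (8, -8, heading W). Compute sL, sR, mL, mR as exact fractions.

left sensor world pos  = (5, -9); dL² = 530
right sensor world pos = (5, -7); dR² = 458
sL = 60/530 = 6/53
sR = 60/458 = 30/229
mL = -1·sL + 0·sR = -6/53
mR = -1·sL + -1/2·sR = -2169/12137

6/53 30/229 -6/53 -2169/12137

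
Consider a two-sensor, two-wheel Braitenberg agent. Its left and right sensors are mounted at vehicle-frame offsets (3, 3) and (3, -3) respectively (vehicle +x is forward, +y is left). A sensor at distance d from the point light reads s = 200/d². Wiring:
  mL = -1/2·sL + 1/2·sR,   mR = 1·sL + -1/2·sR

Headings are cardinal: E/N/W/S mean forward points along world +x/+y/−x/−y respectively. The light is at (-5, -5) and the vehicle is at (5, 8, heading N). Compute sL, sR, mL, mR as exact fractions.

40/61 8/17 -96/1037 436/1037

left sensor world pos  = (2, 11); dL² = 305
right sensor world pos = (8, 11); dR² = 425
sL = 200/305 = 40/61
sR = 200/425 = 8/17
mL = -1/2·sL + 1/2·sR = -96/1037
mR = 1·sL + -1/2·sR = 436/1037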